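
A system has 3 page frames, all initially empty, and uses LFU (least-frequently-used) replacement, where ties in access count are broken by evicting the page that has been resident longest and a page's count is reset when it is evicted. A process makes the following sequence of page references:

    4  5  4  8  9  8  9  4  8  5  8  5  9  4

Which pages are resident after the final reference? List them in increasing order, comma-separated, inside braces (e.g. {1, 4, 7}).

4: fault, frames [4]
5: fault, frames [4, 5]
4: hit
8: fault, frames [4, 5, 8]
9: fault, evict 5, frames [4, 8, 9]
8: hit
9: hit
4: hit
8: hit
5: fault, evict 9, frames [4, 8, 5]
8: hit
5: hit
9: fault, evict 5, frames [4, 8, 9]
4: hit

{4, 8, 9}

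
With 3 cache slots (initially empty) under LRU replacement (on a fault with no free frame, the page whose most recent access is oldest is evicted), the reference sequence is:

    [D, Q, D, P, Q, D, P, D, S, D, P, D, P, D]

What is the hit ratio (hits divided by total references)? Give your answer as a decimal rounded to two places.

D → miss, frames [D]
Q → miss, frames [D, Q]
D → hit
P → miss, frames [Q, D, P]
Q → hit
D → hit
P → hit
D → hit
S → miss, evict Q, frames [P, D, S]
D → hit
P → hit
D → hit
P → hit
D → hit
Hits: 10 of 14 references → 10/14 = 0.7143.

0.71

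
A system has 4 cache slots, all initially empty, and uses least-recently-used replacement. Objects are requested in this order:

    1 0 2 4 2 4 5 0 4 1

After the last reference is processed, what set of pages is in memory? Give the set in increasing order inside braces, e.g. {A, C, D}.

1: fault, frames [1]
0: fault, frames [1, 0]
2: fault, frames [1, 0, 2]
4: fault, frames [1, 0, 2, 4]
2: hit
4: hit
5: fault, evict 1, frames [0, 2, 4, 5]
0: hit
4: hit
1: fault, evict 2, frames [5, 0, 4, 1]

{0, 1, 4, 5}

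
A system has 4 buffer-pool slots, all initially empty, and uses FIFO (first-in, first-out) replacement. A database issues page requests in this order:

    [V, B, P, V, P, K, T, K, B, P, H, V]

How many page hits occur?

5

V -> miss, frames (V)
B -> miss, frames (V B)
P -> miss, frames (V B P)
V -> hit
P -> hit
K -> miss, frames (V B P K)
T -> miss, evict V, frames (B P K T)
K -> hit
B -> hit
P -> hit
H -> miss, evict B, frames (P K T H)
V -> miss, evict P, frames (K T H V)
Hits: 5.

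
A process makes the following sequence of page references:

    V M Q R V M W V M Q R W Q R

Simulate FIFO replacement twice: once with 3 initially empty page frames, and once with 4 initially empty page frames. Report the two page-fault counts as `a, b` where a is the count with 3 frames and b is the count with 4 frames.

3 frames: F F F F F F F . . F F . . . → 9 faults.
4 frames: F F F F . . F F F F F F . . → 10 faults.
10 > 9: adding a frame increased faults — Belady's anomaly.

9, 10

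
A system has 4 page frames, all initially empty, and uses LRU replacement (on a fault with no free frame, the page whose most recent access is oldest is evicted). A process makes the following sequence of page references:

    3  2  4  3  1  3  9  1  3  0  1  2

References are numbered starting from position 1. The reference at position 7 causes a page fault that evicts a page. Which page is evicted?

2

pos 1: 3 → miss, frames (3)
pos 2: 2 → miss, frames (3 2)
pos 3: 4 → miss, frames (3 2 4)
pos 4: 3 → hit
pos 5: 1 → miss, frames (2 4 3 1)
pos 6: 3 → hit
pos 7: 9 → miss, evict 2, frames (4 1 3 9)
At position 7, page 2 is evicted.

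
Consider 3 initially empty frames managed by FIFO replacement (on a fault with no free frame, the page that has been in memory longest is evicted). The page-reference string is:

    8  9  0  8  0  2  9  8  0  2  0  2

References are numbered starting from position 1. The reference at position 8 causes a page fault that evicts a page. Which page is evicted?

pos 1: 8: fault, frames (8)
pos 2: 9: fault, frames (8 9)
pos 3: 0: fault, frames (8 9 0)
pos 4: 8: hit
pos 5: 0: hit
pos 6: 2: fault, evict 8, frames (9 0 2)
pos 7: 9: hit
pos 8: 8: fault, evict 9, frames (0 2 8)
At position 8, page 9 is evicted.

9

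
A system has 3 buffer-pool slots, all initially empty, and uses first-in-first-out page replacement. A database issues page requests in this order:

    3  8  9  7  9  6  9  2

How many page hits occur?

3 -> fault, frames [3]
8 -> fault, frames [3, 8]
9 -> fault, frames [3, 8, 9]
7 -> fault, evict 3, frames [8, 9, 7]
9 -> hit
6 -> fault, evict 8, frames [9, 7, 6]
9 -> hit
2 -> fault, evict 9, frames [7, 6, 2]
Hits: 2.

2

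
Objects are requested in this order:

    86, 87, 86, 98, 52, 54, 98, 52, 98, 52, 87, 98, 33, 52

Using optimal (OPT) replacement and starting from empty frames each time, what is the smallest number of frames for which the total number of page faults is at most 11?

f=1: 14 faults
f=2: 9 faults
f=3: 7 faults
f=4: 6 faults
f=5: 6 faults
f=6: 6 faults
Smallest f with faults ≤ 11 is 2.

2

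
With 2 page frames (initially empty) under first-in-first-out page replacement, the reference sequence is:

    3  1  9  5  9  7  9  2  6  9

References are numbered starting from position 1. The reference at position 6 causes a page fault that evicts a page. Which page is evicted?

9

pos 1: 3 → miss, frames {3}
pos 2: 1 → miss, frames {3,1}
pos 3: 9 → miss, evict 3, frames {1,9}
pos 4: 5 → miss, evict 1, frames {9,5}
pos 5: 9 → hit
pos 6: 7 → miss, evict 9, frames {5,7}
At position 6, page 9 is evicted.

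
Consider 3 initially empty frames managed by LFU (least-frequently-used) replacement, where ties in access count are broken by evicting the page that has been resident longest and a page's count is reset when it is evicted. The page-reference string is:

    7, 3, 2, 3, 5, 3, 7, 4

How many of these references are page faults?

7 → miss, frames {7}
3 → miss, frames {7,3}
2 → miss, frames {7,3,2}
3 → hit
5 → miss, evict 7, frames {3,2,5}
3 → hit
7 → miss, evict 2, frames {3,5,7}
4 → miss, evict 5, frames {3,7,4}
Page faults: 6.

6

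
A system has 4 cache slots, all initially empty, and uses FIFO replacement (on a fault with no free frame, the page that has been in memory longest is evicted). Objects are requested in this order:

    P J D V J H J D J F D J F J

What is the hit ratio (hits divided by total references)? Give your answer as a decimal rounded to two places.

0.50

P → fault, frames (P)
J → fault, frames (P J)
D → fault, frames (P J D)
V → fault, frames (P J D V)
J → hit
H → fault, evict P, frames (J D V H)
J → hit
D → hit
J → hit
F → fault, evict J, frames (D V H F)
D → hit
J → fault, evict D, frames (V H F J)
F → hit
J → hit
Hits: 7 of 14 references → 7/14 = 0.5000.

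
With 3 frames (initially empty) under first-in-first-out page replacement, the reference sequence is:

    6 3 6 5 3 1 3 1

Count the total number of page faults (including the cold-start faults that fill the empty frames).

4

6: miss, frames {6}
3: miss, frames {6,3}
6: hit
5: miss, frames {6,3,5}
3: hit
1: miss, evict 6, frames {3,5,1}
3: hit
1: hit
Page faults: 4.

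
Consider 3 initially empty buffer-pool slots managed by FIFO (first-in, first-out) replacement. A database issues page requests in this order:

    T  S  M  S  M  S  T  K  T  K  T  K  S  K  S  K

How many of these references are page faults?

6

T -> fault, frames {T}
S -> fault, frames {T,S}
M -> fault, frames {T,S,M}
S -> hit
M -> hit
S -> hit
T -> hit
K -> fault, evict T, frames {S,M,K}
T -> fault, evict S, frames {M,K,T}
K -> hit
T -> hit
K -> hit
S -> fault, evict M, frames {K,T,S}
K -> hit
S -> hit
K -> hit
Page faults: 6.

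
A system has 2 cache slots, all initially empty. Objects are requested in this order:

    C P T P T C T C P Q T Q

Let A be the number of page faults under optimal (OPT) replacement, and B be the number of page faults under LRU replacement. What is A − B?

-1

Under OPT: F F F . . F . . F F . . → 6 faults.
Under LRU: F F F . . F . . F F F . → 7 faults.
A − B = 6 − 7 = -1.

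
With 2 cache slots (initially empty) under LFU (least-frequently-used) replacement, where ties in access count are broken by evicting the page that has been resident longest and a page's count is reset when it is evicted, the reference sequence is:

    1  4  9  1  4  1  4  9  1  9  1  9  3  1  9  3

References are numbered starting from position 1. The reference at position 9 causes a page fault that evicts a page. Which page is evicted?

9

pos 1: 1 -> fault, frames (1)
pos 2: 4 -> fault, frames (1 4)
pos 3: 9 -> fault, evict 1, frames (4 9)
pos 4: 1 -> fault, evict 4, frames (9 1)
pos 5: 4 -> fault, evict 9, frames (1 4)
pos 6: 1 -> hit
pos 7: 4 -> hit
pos 8: 9 -> fault, evict 1, frames (4 9)
pos 9: 1 -> fault, evict 9, frames (4 1)
At position 9, page 9 is evicted.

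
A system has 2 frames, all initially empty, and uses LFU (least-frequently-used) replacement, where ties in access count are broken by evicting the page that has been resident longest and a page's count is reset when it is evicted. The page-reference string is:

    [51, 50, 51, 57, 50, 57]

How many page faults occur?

51: miss, frames [51]
50: miss, frames [51, 50]
51: hit
57: miss, evict 50, frames [51, 57]
50: miss, evict 57, frames [51, 50]
57: miss, evict 50, frames [51, 57]
Page faults: 5.

5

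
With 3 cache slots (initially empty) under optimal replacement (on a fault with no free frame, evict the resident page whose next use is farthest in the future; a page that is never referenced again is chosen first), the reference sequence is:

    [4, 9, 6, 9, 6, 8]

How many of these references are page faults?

4

4 -> miss, frames [4]
9 -> miss, frames [4, 9]
6 -> miss, frames [4, 9, 6]
9 -> hit
6 -> hit
8 -> miss, evict 6, frames [4, 9, 8]
Page faults: 4.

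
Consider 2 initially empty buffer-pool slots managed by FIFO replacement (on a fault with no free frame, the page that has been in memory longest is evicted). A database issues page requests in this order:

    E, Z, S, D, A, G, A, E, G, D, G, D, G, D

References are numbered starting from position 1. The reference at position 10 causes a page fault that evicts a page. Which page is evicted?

pos 1: E → fault, frames (E)
pos 2: Z → fault, frames (E Z)
pos 3: S → fault, evict E, frames (Z S)
pos 4: D → fault, evict Z, frames (S D)
pos 5: A → fault, evict S, frames (D A)
pos 6: G → fault, evict D, frames (A G)
pos 7: A → hit
pos 8: E → fault, evict A, frames (G E)
pos 9: G → hit
pos 10: D → fault, evict G, frames (E D)
At position 10, page G is evicted.

G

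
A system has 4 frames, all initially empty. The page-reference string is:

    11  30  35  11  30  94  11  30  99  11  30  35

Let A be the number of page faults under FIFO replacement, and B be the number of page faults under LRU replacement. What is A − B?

Under FIFO: F F F . . F . . F F F F → 8 faults.
Under LRU: F F F . . F . . F . . F → 6 faults.
A − B = 8 − 6 = 2.

2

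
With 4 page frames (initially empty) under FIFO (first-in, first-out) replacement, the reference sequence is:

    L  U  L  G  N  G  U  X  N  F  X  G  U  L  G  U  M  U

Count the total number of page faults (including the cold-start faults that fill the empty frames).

10

L: fault, frames {L}
U: fault, frames {L,U}
L: hit
G: fault, frames {L,U,G}
N: fault, frames {L,U,G,N}
G: hit
U: hit
X: fault, evict L, frames {U,G,N,X}
N: hit
F: fault, evict U, frames {G,N,X,F}
X: hit
G: hit
U: fault, evict G, frames {N,X,F,U}
L: fault, evict N, frames {X,F,U,L}
G: fault, evict X, frames {F,U,L,G}
U: hit
M: fault, evict F, frames {U,L,G,M}
U: hit
Page faults: 10.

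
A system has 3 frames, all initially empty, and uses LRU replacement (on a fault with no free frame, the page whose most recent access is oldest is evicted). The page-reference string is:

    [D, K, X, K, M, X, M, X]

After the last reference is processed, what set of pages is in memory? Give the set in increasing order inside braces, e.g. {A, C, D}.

D: fault, frames [D]
K: fault, frames [D, K]
X: fault, frames [D, K, X]
K: hit
M: fault, evict D, frames [X, K, M]
X: hit
M: hit
X: hit

{K, M, X}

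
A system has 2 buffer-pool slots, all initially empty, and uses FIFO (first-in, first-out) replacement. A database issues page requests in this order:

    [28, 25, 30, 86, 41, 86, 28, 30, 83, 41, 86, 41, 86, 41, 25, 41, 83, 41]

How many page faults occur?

28: miss, frames [28]
25: miss, frames [28, 25]
30: miss, evict 28, frames [25, 30]
86: miss, evict 25, frames [30, 86]
41: miss, evict 30, frames [86, 41]
86: hit
28: miss, evict 86, frames [41, 28]
30: miss, evict 41, frames [28, 30]
83: miss, evict 28, frames [30, 83]
41: miss, evict 30, frames [83, 41]
86: miss, evict 83, frames [41, 86]
41: hit
86: hit
41: hit
25: miss, evict 41, frames [86, 25]
41: miss, evict 86, frames [25, 41]
83: miss, evict 25, frames [41, 83]
41: hit
Page faults: 13.

13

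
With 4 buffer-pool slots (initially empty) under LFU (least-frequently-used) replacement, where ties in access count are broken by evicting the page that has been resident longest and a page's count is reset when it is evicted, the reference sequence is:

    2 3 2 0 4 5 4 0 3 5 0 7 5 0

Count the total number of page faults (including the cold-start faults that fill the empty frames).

9

2: fault, frames [2]
3: fault, frames [2, 3]
2: hit
0: fault, frames [2, 3, 0]
4: fault, frames [2, 3, 0, 4]
5: fault, evict 3, frames [2, 0, 4, 5]
4: hit
0: hit
3: fault, evict 5, frames [2, 0, 4, 3]
5: fault, evict 3, frames [2, 0, 4, 5]
0: hit
7: fault, evict 5, frames [2, 0, 4, 7]
5: fault, evict 7, frames [2, 0, 4, 5]
0: hit
Page faults: 9.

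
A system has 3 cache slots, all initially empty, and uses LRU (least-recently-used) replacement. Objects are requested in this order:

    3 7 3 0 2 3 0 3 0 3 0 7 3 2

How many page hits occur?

8

3 -> fault, frames {3}
7 -> fault, frames {3,7}
3 -> hit
0 -> fault, frames {7,3,0}
2 -> fault, evict 7, frames {3,0,2}
3 -> hit
0 -> hit
3 -> hit
0 -> hit
3 -> hit
0 -> hit
7 -> fault, evict 2, frames {3,0,7}
3 -> hit
2 -> fault, evict 0, frames {7,3,2}
Hits: 8.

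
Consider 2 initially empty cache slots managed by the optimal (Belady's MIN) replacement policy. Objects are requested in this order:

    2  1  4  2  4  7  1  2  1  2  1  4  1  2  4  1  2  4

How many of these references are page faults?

9

2 → miss, frames [2]
1 → miss, frames [2, 1]
4 → miss, evict 1, frames [2, 4]
2 → hit
4 → hit
7 → miss, evict 4, frames [2, 7]
1 → miss, evict 7, frames [2, 1]
2 → hit
1 → hit
2 → hit
1 → hit
4 → miss, evict 2, frames [1, 4]
1 → hit
2 → miss, evict 1, frames [4, 2]
4 → hit
1 → miss, evict 4, frames [2, 1]
2 → hit
4 → miss, evict 1, frames [2, 4]
Page faults: 9.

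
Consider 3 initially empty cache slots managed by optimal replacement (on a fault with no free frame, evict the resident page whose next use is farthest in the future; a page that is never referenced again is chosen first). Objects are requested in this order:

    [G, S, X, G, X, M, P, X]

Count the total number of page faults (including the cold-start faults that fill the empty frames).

5

G → fault, frames {G}
S → fault, frames {G,S}
X → fault, frames {G,S,X}
G → hit
X → hit
M → fault, evict S, frames {G,X,M}
P → fault, evict M, frames {G,X,P}
X → hit
Page faults: 5.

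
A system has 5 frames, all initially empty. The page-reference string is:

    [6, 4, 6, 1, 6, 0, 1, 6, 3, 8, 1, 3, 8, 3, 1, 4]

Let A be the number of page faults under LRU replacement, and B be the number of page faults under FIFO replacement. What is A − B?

Under LRU: F F . F . F . . F F . . . . . F → 7 faults.
Under FIFO: F F . F . F . . F F . . . . . . → 6 faults.
A − B = 7 − 6 = 1.

1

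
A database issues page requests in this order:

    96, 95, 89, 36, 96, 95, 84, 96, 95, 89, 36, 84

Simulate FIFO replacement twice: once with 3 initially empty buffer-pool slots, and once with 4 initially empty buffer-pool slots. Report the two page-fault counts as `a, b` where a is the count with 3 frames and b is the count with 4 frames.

9, 10

3 frames: F F F F F F F . . F F . → 9 faults.
4 frames: F F F F . . F F F F F F → 10 faults.
10 > 9: adding a frame increased faults — Belady's anomaly.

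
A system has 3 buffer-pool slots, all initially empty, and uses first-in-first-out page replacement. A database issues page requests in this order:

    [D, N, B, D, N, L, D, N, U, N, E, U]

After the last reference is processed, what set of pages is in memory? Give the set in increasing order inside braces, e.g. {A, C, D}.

D -> fault, frames {D}
N -> fault, frames {D,N}
B -> fault, frames {D,N,B}
D -> hit
N -> hit
L -> fault, evict D, frames {N,B,L}
D -> fault, evict N, frames {B,L,D}
N -> fault, evict B, frames {L,D,N}
U -> fault, evict L, frames {D,N,U}
N -> hit
E -> fault, evict D, frames {N,U,E}
U -> hit

{E, N, U}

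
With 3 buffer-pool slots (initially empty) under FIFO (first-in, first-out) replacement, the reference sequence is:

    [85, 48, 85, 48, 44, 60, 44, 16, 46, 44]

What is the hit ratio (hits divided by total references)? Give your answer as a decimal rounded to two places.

0.30

85 → fault, frames {85}
48 → fault, frames {85,48}
85 → hit
48 → hit
44 → fault, frames {85,48,44}
60 → fault, evict 85, frames {48,44,60}
44 → hit
16 → fault, evict 48, frames {44,60,16}
46 → fault, evict 44, frames {60,16,46}
44 → fault, evict 60, frames {16,46,44}
Hits: 3 of 10 references → 3/10 = 0.3000.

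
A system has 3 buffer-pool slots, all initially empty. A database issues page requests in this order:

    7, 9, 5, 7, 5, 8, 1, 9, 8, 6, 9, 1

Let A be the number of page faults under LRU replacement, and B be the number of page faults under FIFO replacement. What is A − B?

1

Under LRU: F F F . . F F F . F . F → 8 faults.
Under FIFO: F F F . . F F F . F . . → 7 faults.
A − B = 8 − 7 = 1.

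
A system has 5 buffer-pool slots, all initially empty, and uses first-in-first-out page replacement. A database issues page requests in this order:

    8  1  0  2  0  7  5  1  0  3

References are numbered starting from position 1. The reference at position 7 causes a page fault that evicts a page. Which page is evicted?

8

pos 1: 8 -> miss, frames [8]
pos 2: 1 -> miss, frames [8, 1]
pos 3: 0 -> miss, frames [8, 1, 0]
pos 4: 2 -> miss, frames [8, 1, 0, 2]
pos 5: 0 -> hit
pos 6: 7 -> miss, frames [8, 1, 0, 2, 7]
pos 7: 5 -> miss, evict 8, frames [1, 0, 2, 7, 5]
At position 7, page 8 is evicted.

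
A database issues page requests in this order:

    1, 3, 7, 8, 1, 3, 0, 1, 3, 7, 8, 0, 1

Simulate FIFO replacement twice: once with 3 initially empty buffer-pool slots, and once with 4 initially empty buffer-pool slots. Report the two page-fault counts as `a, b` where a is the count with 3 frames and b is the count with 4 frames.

10, 11

3 frames: F F F F F F F . . F F . F → 10 faults.
4 frames: F F F F . . F F F F F F F → 11 faults.
11 > 10: adding a frame increased faults — Belady's anomaly.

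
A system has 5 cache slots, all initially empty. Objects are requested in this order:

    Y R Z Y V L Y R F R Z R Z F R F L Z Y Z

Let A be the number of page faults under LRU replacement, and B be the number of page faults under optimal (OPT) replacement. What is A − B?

Under LRU: F F F . F F . . F . F . . . . . . . . . → 7 faults.
Under OPT: F F F . F F . . F . . . . . . . . . . . → 6 faults.
A − B = 7 − 6 = 1.

1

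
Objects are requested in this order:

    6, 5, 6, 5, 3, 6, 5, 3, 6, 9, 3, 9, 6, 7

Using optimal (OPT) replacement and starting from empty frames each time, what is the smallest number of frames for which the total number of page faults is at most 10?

f=1: 14 faults
f=2: 8 faults
f=3: 5 faults
f=4: 5 faults
f=5: 5 faults
Smallest f with faults ≤ 10 is 2.

2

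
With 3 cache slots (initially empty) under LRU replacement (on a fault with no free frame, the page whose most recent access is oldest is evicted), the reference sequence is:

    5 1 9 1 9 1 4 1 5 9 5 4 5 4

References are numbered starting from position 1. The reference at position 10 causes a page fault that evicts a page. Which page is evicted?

4

pos 1: 5 → miss, frames (5)
pos 2: 1 → miss, frames (5 1)
pos 3: 9 → miss, frames (5 1 9)
pos 4: 1 → hit
pos 5: 9 → hit
pos 6: 1 → hit
pos 7: 4 → miss, evict 5, frames (9 1 4)
pos 8: 1 → hit
pos 9: 5 → miss, evict 9, frames (4 1 5)
pos 10: 9 → miss, evict 4, frames (1 5 9)
At position 10, page 4 is evicted.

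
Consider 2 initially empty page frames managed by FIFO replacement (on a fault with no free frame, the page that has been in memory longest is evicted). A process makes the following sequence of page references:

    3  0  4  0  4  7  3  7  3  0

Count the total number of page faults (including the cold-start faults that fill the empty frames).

3: fault, frames [3]
0: fault, frames [3, 0]
4: fault, evict 3, frames [0, 4]
0: hit
4: hit
7: fault, evict 0, frames [4, 7]
3: fault, evict 4, frames [7, 3]
7: hit
3: hit
0: fault, evict 7, frames [3, 0]
Page faults: 6.

6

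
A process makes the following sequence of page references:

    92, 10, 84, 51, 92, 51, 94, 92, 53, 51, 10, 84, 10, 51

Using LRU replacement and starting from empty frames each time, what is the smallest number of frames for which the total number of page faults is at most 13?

f=1: 14 faults
f=2: 12 faults
f=3: 10 faults
f=4: 8 faults
f=5: 8 faults
f=6: 6 faults
Smallest f with faults ≤ 13 is 2.

2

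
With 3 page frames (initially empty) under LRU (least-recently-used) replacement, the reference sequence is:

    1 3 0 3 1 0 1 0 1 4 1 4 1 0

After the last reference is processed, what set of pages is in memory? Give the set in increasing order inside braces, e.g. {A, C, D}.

{0, 1, 4}

1: miss, frames (1)
3: miss, frames (1 3)
0: miss, frames (1 3 0)
3: hit
1: hit
0: hit
1: hit
0: hit
1: hit
4: miss, evict 3, frames (0 1 4)
1: hit
4: hit
1: hit
0: hit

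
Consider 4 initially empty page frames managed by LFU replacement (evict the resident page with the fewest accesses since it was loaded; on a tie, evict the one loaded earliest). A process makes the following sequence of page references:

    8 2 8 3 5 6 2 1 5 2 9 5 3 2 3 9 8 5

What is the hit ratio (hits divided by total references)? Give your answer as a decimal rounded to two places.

0.33

8 -> miss, frames {8}
2 -> miss, frames {8,2}
8 -> hit
3 -> miss, frames {8,2,3}
5 -> miss, frames {8,2,3,5}
6 -> miss, evict 2, frames {8,3,5,6}
2 -> miss, evict 3, frames {8,5,6,2}
1 -> miss, evict 5, frames {8,6,2,1}
5 -> miss, evict 6, frames {8,2,1,5}
2 -> hit
9 -> miss, evict 1, frames {8,2,5,9}
5 -> hit
3 -> miss, evict 9, frames {8,2,5,3}
2 -> hit
3 -> hit
9 -> miss, evict 8, frames {2,5,3,9}
8 -> miss, evict 9, frames {2,5,3,8}
5 -> hit
Hits: 6 of 18 references → 6/18 = 0.3333.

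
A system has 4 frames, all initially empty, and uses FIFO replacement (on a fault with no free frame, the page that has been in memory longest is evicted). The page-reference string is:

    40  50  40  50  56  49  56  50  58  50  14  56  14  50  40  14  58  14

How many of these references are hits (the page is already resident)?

40 → fault, frames (40)
50 → fault, frames (40 50)
40 → hit
50 → hit
56 → fault, frames (40 50 56)
49 → fault, frames (40 50 56 49)
56 → hit
50 → hit
58 → fault, evict 40, frames (50 56 49 58)
50 → hit
14 → fault, evict 50, frames (56 49 58 14)
56 → hit
14 → hit
50 → fault, evict 56, frames (49 58 14 50)
40 → fault, evict 49, frames (58 14 50 40)
14 → hit
58 → hit
14 → hit
Hits: 10.

10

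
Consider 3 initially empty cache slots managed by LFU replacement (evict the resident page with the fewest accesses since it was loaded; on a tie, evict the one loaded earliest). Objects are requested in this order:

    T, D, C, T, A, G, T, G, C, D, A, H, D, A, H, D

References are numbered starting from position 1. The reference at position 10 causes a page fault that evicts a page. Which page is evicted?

C

pos 1: T: miss, frames {T}
pos 2: D: miss, frames {T,D}
pos 3: C: miss, frames {T,D,C}
pos 4: T: hit
pos 5: A: miss, evict D, frames {T,C,A}
pos 6: G: miss, evict C, frames {T,A,G}
pos 7: T: hit
pos 8: G: hit
pos 9: C: miss, evict A, frames {T,G,C}
pos 10: D: miss, evict C, frames {T,G,D}
At position 10, page C is evicted.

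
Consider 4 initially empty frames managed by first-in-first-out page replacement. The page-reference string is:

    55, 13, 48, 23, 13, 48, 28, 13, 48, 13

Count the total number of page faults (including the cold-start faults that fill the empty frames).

5

55 → miss, frames [55]
13 → miss, frames [55, 13]
48 → miss, frames [55, 13, 48]
23 → miss, frames [55, 13, 48, 23]
13 → hit
48 → hit
28 → miss, evict 55, frames [13, 48, 23, 28]
13 → hit
48 → hit
13 → hit
Page faults: 5.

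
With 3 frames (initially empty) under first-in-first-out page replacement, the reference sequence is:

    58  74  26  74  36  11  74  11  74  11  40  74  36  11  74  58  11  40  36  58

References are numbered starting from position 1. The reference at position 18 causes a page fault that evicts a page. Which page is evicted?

pos 1: 58 -> miss, frames (58)
pos 2: 74 -> miss, frames (58 74)
pos 3: 26 -> miss, frames (58 74 26)
pos 4: 74 -> hit
pos 5: 36 -> miss, evict 58, frames (74 26 36)
pos 6: 11 -> miss, evict 74, frames (26 36 11)
pos 7: 74 -> miss, evict 26, frames (36 11 74)
pos 8: 11 -> hit
pos 9: 74 -> hit
pos 10: 11 -> hit
pos 11: 40 -> miss, evict 36, frames (11 74 40)
pos 12: 74 -> hit
pos 13: 36 -> miss, evict 11, frames (74 40 36)
pos 14: 11 -> miss, evict 74, frames (40 36 11)
pos 15: 74 -> miss, evict 40, frames (36 11 74)
pos 16: 58 -> miss, evict 36, frames (11 74 58)
pos 17: 11 -> hit
pos 18: 40 -> miss, evict 11, frames (74 58 40)
At position 18, page 11 is evicted.

11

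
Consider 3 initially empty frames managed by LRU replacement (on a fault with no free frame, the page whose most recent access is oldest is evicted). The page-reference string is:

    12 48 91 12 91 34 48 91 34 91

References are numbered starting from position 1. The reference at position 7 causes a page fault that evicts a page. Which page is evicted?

12

pos 1: 12: miss, frames (12)
pos 2: 48: miss, frames (12 48)
pos 3: 91: miss, frames (12 48 91)
pos 4: 12: hit
pos 5: 91: hit
pos 6: 34: miss, evict 48, frames (12 91 34)
pos 7: 48: miss, evict 12, frames (91 34 48)
At position 7, page 12 is evicted.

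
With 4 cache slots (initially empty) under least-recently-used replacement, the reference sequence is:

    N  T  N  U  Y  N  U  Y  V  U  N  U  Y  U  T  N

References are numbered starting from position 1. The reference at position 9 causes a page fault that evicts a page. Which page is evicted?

T

pos 1: N: miss, frames (N)
pos 2: T: miss, frames (N T)
pos 3: N: hit
pos 4: U: miss, frames (T N U)
pos 5: Y: miss, frames (T N U Y)
pos 6: N: hit
pos 7: U: hit
pos 8: Y: hit
pos 9: V: miss, evict T, frames (N U Y V)
At position 9, page T is evicted.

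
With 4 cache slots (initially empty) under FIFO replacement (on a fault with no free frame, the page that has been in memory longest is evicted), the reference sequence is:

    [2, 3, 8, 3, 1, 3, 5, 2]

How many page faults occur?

6

2: miss, frames [2]
3: miss, frames [2, 3]
8: miss, frames [2, 3, 8]
3: hit
1: miss, frames [2, 3, 8, 1]
3: hit
5: miss, evict 2, frames [3, 8, 1, 5]
2: miss, evict 3, frames [8, 1, 5, 2]
Page faults: 6.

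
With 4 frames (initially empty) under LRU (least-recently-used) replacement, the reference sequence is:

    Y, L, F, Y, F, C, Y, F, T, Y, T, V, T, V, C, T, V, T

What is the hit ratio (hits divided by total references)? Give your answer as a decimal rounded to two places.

0.61

Y: fault, frames {Y}
L: fault, frames {Y,L}
F: fault, frames {Y,L,F}
Y: hit
F: hit
C: fault, frames {L,Y,F,C}
Y: hit
F: hit
T: fault, evict L, frames {C,Y,F,T}
Y: hit
T: hit
V: fault, evict C, frames {F,Y,T,V}
T: hit
V: hit
C: fault, evict F, frames {Y,T,V,C}
T: hit
V: hit
T: hit
Hits: 11 of 18 references → 11/18 = 0.6111.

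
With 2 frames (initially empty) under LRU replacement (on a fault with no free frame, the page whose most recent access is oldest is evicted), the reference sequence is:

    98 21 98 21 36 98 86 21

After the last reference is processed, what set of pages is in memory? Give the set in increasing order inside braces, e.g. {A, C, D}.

98: miss, frames {98}
21: miss, frames {98,21}
98: hit
21: hit
36: miss, evict 98, frames {21,36}
98: miss, evict 21, frames {36,98}
86: miss, evict 36, frames {98,86}
21: miss, evict 98, frames {86,21}

{21, 86}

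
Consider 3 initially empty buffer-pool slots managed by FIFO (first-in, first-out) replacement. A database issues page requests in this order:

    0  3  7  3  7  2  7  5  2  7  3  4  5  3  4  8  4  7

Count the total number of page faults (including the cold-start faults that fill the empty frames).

9

0: fault, frames {0}
3: fault, frames {0,3}
7: fault, frames {0,3,7}
3: hit
7: hit
2: fault, evict 0, frames {3,7,2}
7: hit
5: fault, evict 3, frames {7,2,5}
2: hit
7: hit
3: fault, evict 7, frames {2,5,3}
4: fault, evict 2, frames {5,3,4}
5: hit
3: hit
4: hit
8: fault, evict 5, frames {3,4,8}
4: hit
7: fault, evict 3, frames {4,8,7}
Page faults: 9.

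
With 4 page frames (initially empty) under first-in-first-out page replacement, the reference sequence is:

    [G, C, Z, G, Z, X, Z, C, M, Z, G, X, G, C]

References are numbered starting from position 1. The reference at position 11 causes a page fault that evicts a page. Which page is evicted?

pos 1: G → fault, frames (G)
pos 2: C → fault, frames (G C)
pos 3: Z → fault, frames (G C Z)
pos 4: G → hit
pos 5: Z → hit
pos 6: X → fault, frames (G C Z X)
pos 7: Z → hit
pos 8: C → hit
pos 9: M → fault, evict G, frames (C Z X M)
pos 10: Z → hit
pos 11: G → fault, evict C, frames (Z X M G)
At position 11, page C is evicted.

C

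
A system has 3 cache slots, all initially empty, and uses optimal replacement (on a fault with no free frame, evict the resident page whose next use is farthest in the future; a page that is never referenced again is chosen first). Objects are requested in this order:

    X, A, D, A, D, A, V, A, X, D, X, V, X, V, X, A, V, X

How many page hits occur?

12

X → fault, frames (X)
A → fault, frames (X A)
D → fault, frames (X A D)
A → hit
D → hit
A → hit
V → fault, evict D, frames (X A V)
A → hit
X → hit
D → fault, evict A, frames (X V D)
X → hit
V → hit
X → hit
V → hit
X → hit
A → fault, evict D, frames (X V A)
V → hit
X → hit
Hits: 12.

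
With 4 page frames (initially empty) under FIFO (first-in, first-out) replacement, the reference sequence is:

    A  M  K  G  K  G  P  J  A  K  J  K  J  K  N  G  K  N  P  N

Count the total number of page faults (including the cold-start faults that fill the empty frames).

11

A → miss, frames {A}
M → miss, frames {A,M}
K → miss, frames {A,M,K}
G → miss, frames {A,M,K,G}
K → hit
G → hit
P → miss, evict A, frames {M,K,G,P}
J → miss, evict M, frames {K,G,P,J}
A → miss, evict K, frames {G,P,J,A}
K → miss, evict G, frames {P,J,A,K}
J → hit
K → hit
J → hit
K → hit
N → miss, evict P, frames {J,A,K,N}
G → miss, evict J, frames {A,K,N,G}
K → hit
N → hit
P → miss, evict A, frames {K,N,G,P}
N → hit
Page faults: 11.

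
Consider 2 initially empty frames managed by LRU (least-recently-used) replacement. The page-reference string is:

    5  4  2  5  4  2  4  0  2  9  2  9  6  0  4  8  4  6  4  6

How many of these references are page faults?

14

5: miss, frames (5)
4: miss, frames (5 4)
2: miss, evict 5, frames (4 2)
5: miss, evict 4, frames (2 5)
4: miss, evict 2, frames (5 4)
2: miss, evict 5, frames (4 2)
4: hit
0: miss, evict 2, frames (4 0)
2: miss, evict 4, frames (0 2)
9: miss, evict 0, frames (2 9)
2: hit
9: hit
6: miss, evict 2, frames (9 6)
0: miss, evict 9, frames (6 0)
4: miss, evict 6, frames (0 4)
8: miss, evict 0, frames (4 8)
4: hit
6: miss, evict 8, frames (4 6)
4: hit
6: hit
Page faults: 14.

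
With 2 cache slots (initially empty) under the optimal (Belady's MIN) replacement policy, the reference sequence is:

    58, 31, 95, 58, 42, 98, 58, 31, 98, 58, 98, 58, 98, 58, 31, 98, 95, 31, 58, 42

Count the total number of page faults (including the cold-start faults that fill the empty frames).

11

58 → miss, frames {58}
31 → miss, frames {58,31}
95 → miss, evict 31, frames {58,95}
58 → hit
42 → miss, evict 95, frames {58,42}
98 → miss, evict 42, frames {58,98}
58 → hit
31 → miss, evict 58, frames {98,31}
98 → hit
58 → miss, evict 31, frames {98,58}
98 → hit
58 → hit
98 → hit
58 → hit
31 → miss, evict 58, frames {98,31}
98 → hit
95 → miss, evict 98, frames {31,95}
31 → hit
58 → miss, evict 95, frames {31,58}
42 → miss, evict 58, frames {31,42}
Page faults: 11.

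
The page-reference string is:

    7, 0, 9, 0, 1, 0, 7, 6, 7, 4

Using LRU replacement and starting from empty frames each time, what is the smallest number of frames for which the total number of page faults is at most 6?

4

f=1: 10 faults
f=2: 7 faults
f=3: 7 faults
f=4: 6 faults
f=5: 6 faults
f=6: 6 faults
Smallest f with faults ≤ 6 is 4.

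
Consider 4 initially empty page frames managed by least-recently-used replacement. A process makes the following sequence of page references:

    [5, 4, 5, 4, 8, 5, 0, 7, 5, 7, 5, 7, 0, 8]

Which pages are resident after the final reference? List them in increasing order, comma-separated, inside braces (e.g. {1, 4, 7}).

{0, 5, 7, 8}

5 -> fault, frames (5)
4 -> fault, frames (5 4)
5 -> hit
4 -> hit
8 -> fault, frames (5 4 8)
5 -> hit
0 -> fault, frames (4 8 5 0)
7 -> fault, evict 4, frames (8 5 0 7)
5 -> hit
7 -> hit
5 -> hit
7 -> hit
0 -> hit
8 -> hit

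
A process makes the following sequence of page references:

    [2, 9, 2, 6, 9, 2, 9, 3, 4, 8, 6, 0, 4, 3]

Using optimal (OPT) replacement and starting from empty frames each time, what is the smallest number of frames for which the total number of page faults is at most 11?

2

f=1: 14 faults
f=2: 10 faults
f=3: 8 faults
f=4: 7 faults
f=5: 7 faults
f=6: 7 faults
f=7: 7 faults
Smallest f with faults ≤ 11 is 2.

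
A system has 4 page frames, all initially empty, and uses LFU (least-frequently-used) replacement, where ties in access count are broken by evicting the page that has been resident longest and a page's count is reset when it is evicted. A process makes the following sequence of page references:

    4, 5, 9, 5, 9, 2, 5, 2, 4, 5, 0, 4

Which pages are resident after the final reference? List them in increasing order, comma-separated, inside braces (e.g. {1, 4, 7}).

{2, 4, 5, 9}

4: fault, frames [4]
5: fault, frames [4, 5]
9: fault, frames [4, 5, 9]
5: hit
9: hit
2: fault, frames [4, 5, 9, 2]
5: hit
2: hit
4: hit
5: hit
0: fault, evict 4, frames [5, 9, 2, 0]
4: fault, evict 0, frames [5, 9, 2, 4]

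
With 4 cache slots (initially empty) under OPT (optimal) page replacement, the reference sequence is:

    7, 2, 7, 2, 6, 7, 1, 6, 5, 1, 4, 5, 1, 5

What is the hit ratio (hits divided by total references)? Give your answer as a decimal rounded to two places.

0.57

7 → miss, frames [7]
2 → miss, frames [7, 2]
7 → hit
2 → hit
6 → miss, frames [7, 2, 6]
7 → hit
1 → miss, frames [7, 2, 6, 1]
6 → hit
5 → miss, evict 6, frames [7, 2, 1, 5]
1 → hit
4 → miss, evict 2, frames [7, 1, 5, 4]
5 → hit
1 → hit
5 → hit
Hits: 8 of 14 references → 8/14 = 0.5714.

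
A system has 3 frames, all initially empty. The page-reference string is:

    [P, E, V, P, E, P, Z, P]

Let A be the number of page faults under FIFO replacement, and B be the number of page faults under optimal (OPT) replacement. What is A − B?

Under FIFO: F F F . . . F F → 5 faults.
Under OPT: F F F . . . F . → 4 faults.
A − B = 5 − 4 = 1.

1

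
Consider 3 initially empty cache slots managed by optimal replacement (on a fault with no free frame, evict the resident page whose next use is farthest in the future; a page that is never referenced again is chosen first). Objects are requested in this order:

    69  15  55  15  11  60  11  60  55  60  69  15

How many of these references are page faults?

69: miss, frames [69]
15: miss, frames [69, 15]
55: miss, frames [69, 15, 55]
15: hit
11: miss, evict 15, frames [69, 55, 11]
60: miss, evict 69, frames [55, 11, 60]
11: hit
60: hit
55: hit
60: hit
69: miss, evict 60, frames [55, 11, 69]
15: miss, evict 69, frames [55, 11, 15]
Page faults: 7.

7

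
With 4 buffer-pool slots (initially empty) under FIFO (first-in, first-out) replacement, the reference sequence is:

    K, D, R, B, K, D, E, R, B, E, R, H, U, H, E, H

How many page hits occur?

9

K -> miss, frames [K]
D -> miss, frames [K, D]
R -> miss, frames [K, D, R]
B -> miss, frames [K, D, R, B]
K -> hit
D -> hit
E -> miss, evict K, frames [D, R, B, E]
R -> hit
B -> hit
E -> hit
R -> hit
H -> miss, evict D, frames [R, B, E, H]
U -> miss, evict R, frames [B, E, H, U]
H -> hit
E -> hit
H -> hit
Hits: 9.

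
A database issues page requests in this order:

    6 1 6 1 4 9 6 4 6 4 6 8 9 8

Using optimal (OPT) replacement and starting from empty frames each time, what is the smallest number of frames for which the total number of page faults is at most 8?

2

f=1: 14 faults
f=2: 7 faults
f=3: 5 faults
f=4: 5 faults
f=5: 5 faults
Smallest f with faults ≤ 8 is 2.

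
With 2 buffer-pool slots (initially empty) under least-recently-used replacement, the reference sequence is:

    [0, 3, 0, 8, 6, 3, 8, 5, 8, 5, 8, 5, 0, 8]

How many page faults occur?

0 -> miss, frames {0}
3 -> miss, frames {0,3}
0 -> hit
8 -> miss, evict 3, frames {0,8}
6 -> miss, evict 0, frames {8,6}
3 -> miss, evict 8, frames {6,3}
8 -> miss, evict 6, frames {3,8}
5 -> miss, evict 3, frames {8,5}
8 -> hit
5 -> hit
8 -> hit
5 -> hit
0 -> miss, evict 8, frames {5,0}
8 -> miss, evict 5, frames {0,8}
Page faults: 9.

9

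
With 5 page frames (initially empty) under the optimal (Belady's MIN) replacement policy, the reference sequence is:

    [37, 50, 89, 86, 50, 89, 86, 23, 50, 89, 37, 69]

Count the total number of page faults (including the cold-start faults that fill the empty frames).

37 → fault, frames (37)
50 → fault, frames (37 50)
89 → fault, frames (37 50 89)
86 → fault, frames (37 50 89 86)
50 → hit
89 → hit
86 → hit
23 → fault, frames (37 50 89 86 23)
50 → hit
89 → hit
37 → hit
69 → fault, evict 23, frames (37 50 89 86 69)
Page faults: 6.

6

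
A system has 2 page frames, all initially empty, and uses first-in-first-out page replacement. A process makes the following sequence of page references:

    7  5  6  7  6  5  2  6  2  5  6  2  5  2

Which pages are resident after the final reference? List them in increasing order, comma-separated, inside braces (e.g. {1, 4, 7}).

{2, 5}

7: miss, frames [7]
5: miss, frames [7, 5]
6: miss, evict 7, frames [5, 6]
7: miss, evict 5, frames [6, 7]
6: hit
5: miss, evict 6, frames [7, 5]
2: miss, evict 7, frames [5, 2]
6: miss, evict 5, frames [2, 6]
2: hit
5: miss, evict 2, frames [6, 5]
6: hit
2: miss, evict 6, frames [5, 2]
5: hit
2: hit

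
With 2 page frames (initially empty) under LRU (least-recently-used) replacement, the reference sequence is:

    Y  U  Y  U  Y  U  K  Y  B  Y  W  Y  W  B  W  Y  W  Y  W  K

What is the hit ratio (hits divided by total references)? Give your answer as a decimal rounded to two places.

Y: miss, frames {Y}
U: miss, frames {Y,U}
Y: hit
U: hit
Y: hit
U: hit
K: miss, evict Y, frames {U,K}
Y: miss, evict U, frames {K,Y}
B: miss, evict K, frames {Y,B}
Y: hit
W: miss, evict B, frames {Y,W}
Y: hit
W: hit
B: miss, evict Y, frames {W,B}
W: hit
Y: miss, evict B, frames {W,Y}
W: hit
Y: hit
W: hit
K: miss, evict Y, frames {W,K}
Hits: 11 of 20 references → 11/20 = 0.5500.

0.55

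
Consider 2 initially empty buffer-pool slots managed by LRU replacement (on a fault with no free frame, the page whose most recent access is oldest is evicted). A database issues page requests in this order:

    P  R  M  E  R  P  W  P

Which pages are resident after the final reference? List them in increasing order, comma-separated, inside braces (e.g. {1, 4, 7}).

{P, W}

P -> fault, frames {P}
R -> fault, frames {P,R}
M -> fault, evict P, frames {R,M}
E -> fault, evict R, frames {M,E}
R -> fault, evict M, frames {E,R}
P -> fault, evict E, frames {R,P}
W -> fault, evict R, frames {P,W}
P -> hit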